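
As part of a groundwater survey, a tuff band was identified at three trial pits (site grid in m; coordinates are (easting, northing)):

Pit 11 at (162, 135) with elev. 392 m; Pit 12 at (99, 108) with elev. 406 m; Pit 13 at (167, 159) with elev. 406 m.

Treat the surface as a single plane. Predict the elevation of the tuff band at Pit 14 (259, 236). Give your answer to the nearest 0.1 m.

411.5 m

Two edge vectors: Pit 11→Pit 12 = (-63, -27, 14), Pit 11→Pit 13 = (5, 24, 14).
Normal n = (Pit 11→Pit 12) × (Pit 11→Pit 13) = (-714, 952, -1377).
So ∂z/∂E = −n_x/n_z = −0.51852 and ∂z/∂N = −n_y/n_z = 0.69136.
Intercept c from Pit 11: 392 + 84.00 − 93.33 = 382.67.
At (259, 236): z = −134.3 + 163.2 + 382.67 = 411.5 m.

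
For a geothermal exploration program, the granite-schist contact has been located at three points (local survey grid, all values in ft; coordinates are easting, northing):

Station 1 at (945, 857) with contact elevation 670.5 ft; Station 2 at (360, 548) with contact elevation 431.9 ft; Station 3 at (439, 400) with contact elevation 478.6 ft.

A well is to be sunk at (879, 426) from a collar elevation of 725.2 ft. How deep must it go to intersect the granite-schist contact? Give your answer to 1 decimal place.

51.4 ft

Two edge vectors: Station 1→Station 2 = (-585, -309, -238.6), Station 1→Station 3 = (-506, -457, -191.9).
Normal n = (Station 1→Station 2) × (Station 1→Station 3) = (-49743.1, 8470.1, 110991).
So ∂z/∂easting = −n_x/n_z = 0.44817 and ∂z/∂northing = −n_y/n_z = −0.07631.
Intercept c from Station 1: 670.5 − 423.52 + 65.40 = 312.38.
At (879, 426): z_contact = 393.94 − 32.51 + 312.38 = 673.81 ft.
Depth below ground = 725.2 − 673.81 = 51.4 ft.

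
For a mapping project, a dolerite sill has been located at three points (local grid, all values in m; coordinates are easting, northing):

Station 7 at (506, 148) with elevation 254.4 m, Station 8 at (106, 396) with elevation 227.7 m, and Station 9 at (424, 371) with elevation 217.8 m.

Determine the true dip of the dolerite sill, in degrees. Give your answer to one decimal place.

Two edge vectors: Station 7→Station 8 = (-400, 248, -26.7), Station 7→Station 9 = (-82, 223, -36.6).
Normal n = (Station 7→Station 8) × (Station 7→Station 9) = (-3122.7, -12450.6, -68864).
So ∂z/∂easting = −n_x/n_z = −0.04535 and ∂z/∂northing = −n_y/n_z = −0.18080.
Gradient magnitude |∇z| = √(a² + b²) = √(0.00206 + 0.03269) = 0.18640.
True dip = arctan(0.18640) = 10.6°, dipping toward NNE (azimuth ≈ 014°).

10.6°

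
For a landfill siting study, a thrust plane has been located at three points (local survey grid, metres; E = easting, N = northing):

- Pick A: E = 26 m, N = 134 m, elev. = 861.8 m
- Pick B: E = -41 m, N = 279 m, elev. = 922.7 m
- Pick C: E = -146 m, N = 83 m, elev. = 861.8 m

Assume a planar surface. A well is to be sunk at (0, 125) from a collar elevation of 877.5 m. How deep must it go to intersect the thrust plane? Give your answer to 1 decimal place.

16.2 m

Let the plane be z = a·E + b·N + c.
Pick B−Pick A: −67a + 145b = 60.9;  Pick C−Pick A: −172a − 51b = 0.
Solving gives a = −0.10953, b = 0.36939.
Then c = 861.8 − a·26 − b·134 = 815.15.
At (0, 125): z_contact = 0.00 + 46.17 + 815.15 = 861.32 m.
Depth below ground = 877.5 − 861.32 = 16.2 m.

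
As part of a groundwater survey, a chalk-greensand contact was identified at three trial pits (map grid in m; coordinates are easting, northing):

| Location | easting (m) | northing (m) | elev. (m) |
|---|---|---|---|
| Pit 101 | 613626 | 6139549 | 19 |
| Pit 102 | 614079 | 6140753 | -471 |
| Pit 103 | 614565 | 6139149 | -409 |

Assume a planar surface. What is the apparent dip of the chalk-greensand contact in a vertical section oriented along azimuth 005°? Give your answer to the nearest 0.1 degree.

14.0°

Two edge vectors: Pit 101→Pit 102 = (453, 1204, -490), Pit 101→Pit 103 = (939, -400, -428).
Normal n = (Pit 101→Pit 102) × (Pit 101→Pit 103) = (-711312, -266226, -1311756).
So ∂z/∂easting = −n_x/n_z = −0.54226 and ∂z/∂northing = −n_y/n_z = −0.20295.
Unit vector along 005° is (sin 5°, cos 5°) = (0.0872, 0.9962).
Slope in that direction = a·(0.0872) + b·(0.9962) = −0.24944.
Apparent dip = arctan|0.24944| = 14.0° (true dip is 30.1°, so apparent ≤ true as expected).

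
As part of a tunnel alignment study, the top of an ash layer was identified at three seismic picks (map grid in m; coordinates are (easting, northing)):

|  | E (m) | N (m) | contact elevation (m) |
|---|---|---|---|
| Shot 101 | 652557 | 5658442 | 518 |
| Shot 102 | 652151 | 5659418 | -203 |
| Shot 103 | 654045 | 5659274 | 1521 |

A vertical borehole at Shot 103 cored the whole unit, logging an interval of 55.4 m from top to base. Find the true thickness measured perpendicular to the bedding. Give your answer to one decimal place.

40.0 m

Let the plane be z = a·E + b·N + c.
Shot 102−Shot 101: −406a + 976b = −721;  Shot 103−Shot 101: 1488a + 832b = 1003.
Solving gives a = 0.88197, b = −0.37184.
|∇z| = √(a²+b²) = 0.95715, so dip δ = arctan(0.95715) = 43.75°.
True thickness = vertical thickness × cos δ = 55.4 × cos 43.75° = 40.0 m.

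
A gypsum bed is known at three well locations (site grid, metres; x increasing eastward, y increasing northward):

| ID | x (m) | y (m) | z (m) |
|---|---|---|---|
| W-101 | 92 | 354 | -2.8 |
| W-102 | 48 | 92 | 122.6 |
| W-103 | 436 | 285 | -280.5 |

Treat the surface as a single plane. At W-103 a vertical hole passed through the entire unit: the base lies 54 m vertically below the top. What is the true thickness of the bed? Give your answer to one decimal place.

Two edge vectors: W-101→W-102 = (-44, -262, 125.4), W-101→W-103 = (344, -69, -277.7).
Normal n = (W-101→W-102) × (W-101→W-103) = (81410, 30918.8, 93164).
So ∂z/∂x = −n_x/n_z = −0.87384 and ∂z/∂y = −n_y/n_z = −0.33187.
|∇z| = √(a²+b²) = 0.93473, so dip δ = arctan(0.93473) = 43.07°.
True thickness = vertical thickness × cos δ = 54 × cos 43.07° = 39.4 m.

39.4 m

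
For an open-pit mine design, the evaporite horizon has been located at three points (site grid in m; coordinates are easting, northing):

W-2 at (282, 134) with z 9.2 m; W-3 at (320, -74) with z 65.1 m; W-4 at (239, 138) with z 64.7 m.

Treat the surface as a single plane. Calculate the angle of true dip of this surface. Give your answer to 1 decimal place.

55.1°

Let the plane be z = a·easting + b·northing + c.
W-3−W-2: 38a − 208b = 55.9;  W-4−W-2: −43a + 4b = 55.5.
Solving gives a = −1.33844, b = −0.51327.
Gradient magnitude |∇z| = √(a² + b²) = √(1.79143 + 0.26345) = 1.43349.
True dip = arctan(1.43349) = 55.1°, dipping toward ENE (azimuth ≈ 069°).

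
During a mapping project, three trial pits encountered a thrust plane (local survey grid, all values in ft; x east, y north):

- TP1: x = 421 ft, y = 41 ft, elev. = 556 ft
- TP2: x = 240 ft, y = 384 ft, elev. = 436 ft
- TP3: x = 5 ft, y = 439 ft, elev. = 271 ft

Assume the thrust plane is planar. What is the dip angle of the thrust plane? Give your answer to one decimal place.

Two edge vectors: TP1→TP2 = (-181, 343, -120), TP1→TP3 = (-416, 398, -285).
Normal n = (TP1→TP2) × (TP1→TP3) = (-49995, -1665, 70650).
So ∂z/∂x = −n_x/n_z = 0.70764 and ∂z/∂y = −n_y/n_z = 0.02357.
Gradient magnitude |∇z| = √(a² + b²) = √(0.50076 + 0.00056) = 0.70804.
True dip = arctan(0.70804) = 35.3°, dipping toward W (azimuth ≈ 268°).

35.3°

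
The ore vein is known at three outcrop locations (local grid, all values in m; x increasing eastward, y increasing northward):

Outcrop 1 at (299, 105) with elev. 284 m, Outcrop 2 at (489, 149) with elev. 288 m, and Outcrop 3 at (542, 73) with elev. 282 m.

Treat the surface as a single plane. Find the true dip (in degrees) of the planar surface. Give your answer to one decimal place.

4.6°

Two edge vectors: Outcrop 1→Outcrop 2 = (190, 44, 4), Outcrop 1→Outcrop 3 = (243, -32, -2).
Normal n = (Outcrop 1→Outcrop 2) × (Outcrop 1→Outcrop 3) = (40, 1352, -16772).
So ∂z/∂x = −n_x/n_z = 0.00238 and ∂z/∂y = −n_y/n_z = 0.08061.
Gradient magnitude |∇z| = √(a² + b²) = √(0.00001 + 0.00650) = 0.08065.
True dip = arctan(0.08065) = 4.6°, dipping toward S (azimuth ≈ 182°).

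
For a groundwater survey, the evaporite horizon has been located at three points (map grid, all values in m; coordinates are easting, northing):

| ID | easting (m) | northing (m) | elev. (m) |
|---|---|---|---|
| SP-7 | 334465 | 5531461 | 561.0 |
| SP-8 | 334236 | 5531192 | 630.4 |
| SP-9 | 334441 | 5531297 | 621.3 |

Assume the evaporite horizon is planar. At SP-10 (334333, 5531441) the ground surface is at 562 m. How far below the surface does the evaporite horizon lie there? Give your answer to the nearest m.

14 m

Let the plane be z = a·easting + b·northing + c.
SP-8−SP-7: −229a − 269b = 69.4;  SP-9−SP-7: −24a − 164b = 60.3.
Solving gives a = 0.15559807, b = −0.39045338.
Then c = 561 − a·334465 − b·5531461 = 2108296.51.
At (334333, 5531441): z_contact = 52021.6 − 2159769.8 + 2108296.51 = 548.3 m.
Depth below ground = 562 − 548.3 = 14 m.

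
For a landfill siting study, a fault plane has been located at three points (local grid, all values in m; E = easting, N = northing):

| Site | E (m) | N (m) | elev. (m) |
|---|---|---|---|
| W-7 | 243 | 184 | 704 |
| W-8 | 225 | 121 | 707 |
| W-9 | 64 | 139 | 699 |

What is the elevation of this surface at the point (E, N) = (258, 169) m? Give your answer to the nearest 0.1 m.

705.5 m

Let the plane be z = a·E + b·N + c.
W-8−W-7: −18a − 63b = 3;  W-9−W-7: −179a − 45b = −5.
Solving gives a = 0.04299, b = −0.05990.
Then c = 704 − a·243 − b·184 = 704.57.
At (258, 169): z = 11.1 − 10.1 + 704.57 = 705.5 m.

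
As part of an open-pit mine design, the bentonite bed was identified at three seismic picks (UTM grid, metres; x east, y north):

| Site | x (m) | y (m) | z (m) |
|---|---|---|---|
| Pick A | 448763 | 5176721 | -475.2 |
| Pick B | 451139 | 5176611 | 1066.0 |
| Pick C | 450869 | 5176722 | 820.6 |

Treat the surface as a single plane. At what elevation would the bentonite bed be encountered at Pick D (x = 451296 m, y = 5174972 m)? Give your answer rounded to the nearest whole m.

2332 m

Two edge vectors: Pick A→Pick B = (2376, -110, 1541.2), Pick A→Pick C = (2106, 1, 1295.8).
Normal n = (Pick A→Pick B) × (Pick A→Pick C) = (-144079.2, 166946.4, 234036).
So ∂z/∂x = −n_x/n_z = 0.61562836 and ∂z/∂y = −n_y/n_z = −0.71333641.
Intercept c from Pick A: -475.2 − 276271.23 + 3692743.57 = 3415997.14.
At (451296, 5174972): z = 277830.6 − 3691495.9 + 3415997.14 = 2331.8 m.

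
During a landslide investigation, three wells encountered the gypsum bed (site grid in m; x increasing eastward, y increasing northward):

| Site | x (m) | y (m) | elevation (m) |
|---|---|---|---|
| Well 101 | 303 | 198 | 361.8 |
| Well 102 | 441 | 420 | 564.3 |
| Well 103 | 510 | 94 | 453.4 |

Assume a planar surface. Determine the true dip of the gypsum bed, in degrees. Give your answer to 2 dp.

Let the plane be z = a·x + b·y + c.
Well 102−Well 101: 138a + 222b = 202.5;  Well 103−Well 101: 207a − 104b = 91.6.
Solving gives a = 0.68642, b = 0.48547.
Gradient magnitude |∇z| = √(a² + b²) = √(0.47117 + 0.23568) = 0.84074.
True dip = arctan(0.84074) = 40.06°, dipping toward SW (azimuth ≈ 235°).

40.06°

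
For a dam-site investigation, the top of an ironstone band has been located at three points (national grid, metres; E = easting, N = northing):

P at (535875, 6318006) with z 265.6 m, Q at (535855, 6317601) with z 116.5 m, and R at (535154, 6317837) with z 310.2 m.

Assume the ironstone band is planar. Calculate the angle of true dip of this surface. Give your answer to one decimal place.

22.0°

Let the plane be z = a·E + b·N + c.
Q−P: −20a − 405b = −149.1;  R−P: −721a − 169b = 44.6.
Solving gives a = −0.14989, b = 0.37555.
Gradient magnitude |∇z| = √(a² + b²) = √(0.02247 + 0.14104) = 0.40436.
True dip = arctan(0.40436) = 22.0°, dipping toward SSE (azimuth ≈ 158°).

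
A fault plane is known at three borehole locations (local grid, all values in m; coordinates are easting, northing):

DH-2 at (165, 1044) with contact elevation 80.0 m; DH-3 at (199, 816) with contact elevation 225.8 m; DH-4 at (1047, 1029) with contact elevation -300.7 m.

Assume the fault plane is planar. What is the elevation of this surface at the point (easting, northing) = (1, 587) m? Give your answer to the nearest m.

Two edge vectors: DH-2→DH-3 = (34, -228, 145.8), DH-2→DH-4 = (882, -15, -380.7).
Normal n = (DH-2→DH-3) × (DH-2→DH-4) = (88986.6, 141539.4, 200586).
So ∂z/∂easting = −n_x/n_z = −0.44363 and ∂z/∂northing = −n_y/n_z = −0.70563.
Intercept c from DH-2: 80 + 73.20 + 736.68 = 889.88.
At (1, 587): z = −0.4 − 414.2 + 889.88 = 475.2 m.

475 m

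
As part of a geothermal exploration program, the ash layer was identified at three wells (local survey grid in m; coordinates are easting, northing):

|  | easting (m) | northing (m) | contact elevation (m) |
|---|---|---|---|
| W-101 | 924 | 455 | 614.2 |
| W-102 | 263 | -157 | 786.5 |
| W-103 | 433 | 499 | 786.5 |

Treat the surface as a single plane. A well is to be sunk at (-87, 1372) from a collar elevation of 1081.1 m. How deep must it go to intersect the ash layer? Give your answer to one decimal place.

38.7 m

Let the plane be z = a·easting + b·northing + c.
W-102−W-101: −661a − 612b = 172.3;  W-103−W-101: −491a + 44b = 172.3.
Solving gives a = −0.342952, b = 0.088875.
Then c = 614.2 − a·924 − b·455 = 890.65.
At (-87, 1372): z_contact = 29.84 + 121.94 + 890.65 = 1042.42 m.
Depth below ground = 1081.1 − 1042.42 = 38.7 m.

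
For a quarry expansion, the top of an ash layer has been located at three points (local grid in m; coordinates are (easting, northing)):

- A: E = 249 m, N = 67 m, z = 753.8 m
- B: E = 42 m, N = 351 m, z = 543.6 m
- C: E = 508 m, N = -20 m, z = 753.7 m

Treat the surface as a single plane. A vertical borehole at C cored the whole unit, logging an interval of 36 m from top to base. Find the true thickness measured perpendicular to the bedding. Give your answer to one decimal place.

25.0 m

Let the plane be z = a·E + b·N + c.
B−A: −207a + 284b = −210.2;  C−A: 259a − 87b = −0.1.
Solving gives a = −0.32974, b = −0.98048.
|∇z| = √(a²+b²) = 1.03444, so dip δ = arctan(1.03444) = 45.97°.
True thickness = vertical thickness × cos δ = 36 × cos 45.97° = 25.0 m.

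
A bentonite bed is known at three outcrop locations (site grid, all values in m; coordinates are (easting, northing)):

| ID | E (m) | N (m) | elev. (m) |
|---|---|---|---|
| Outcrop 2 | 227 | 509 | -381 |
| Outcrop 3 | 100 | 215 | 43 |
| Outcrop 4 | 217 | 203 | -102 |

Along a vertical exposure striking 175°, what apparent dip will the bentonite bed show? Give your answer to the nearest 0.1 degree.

36.8°

Let the plane be z = a·E + b·N + c.
Outcrop 3−Outcrop 2: −127a − 294b = 424;  Outcrop 4−Outcrop 2: −10a − 306b = 279.
Solving gives a = −1.32838, b = −0.86835.
Unit vector along 175° is (sin 175°, cos 175°) = (0.0872, -0.9962).
Slope in that direction = a·(0.0872) + b·(-0.9962) = 0.74927.
Apparent dip = arctan|0.74927| = 36.8° (true dip is 57.8°, so apparent ≤ true as expected).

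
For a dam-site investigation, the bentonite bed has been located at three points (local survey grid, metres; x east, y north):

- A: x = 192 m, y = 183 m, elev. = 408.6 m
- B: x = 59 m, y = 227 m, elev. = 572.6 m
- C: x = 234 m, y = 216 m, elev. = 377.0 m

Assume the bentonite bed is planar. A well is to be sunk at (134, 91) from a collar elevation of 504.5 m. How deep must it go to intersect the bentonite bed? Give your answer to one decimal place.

72.3 m

Two edge vectors: A→B = (-133, 44, 164), A→C = (42, 33, -31.6).
Normal n = (A→B) × (A→C) = (-6802.4, 2685.2, -6237).
So ∂z/∂x = −n_x/n_z = −1.09065 and ∂z/∂y = −n_y/n_z = 0.43053.
Intercept c from A: 408.6 + 209.41 − 78.79 = 539.22.
At (134, 91): z_contact = −146.15 + 39.18 + 539.22 = 432.25 m.
Depth below ground = 504.5 − 432.25 = 72.3 m.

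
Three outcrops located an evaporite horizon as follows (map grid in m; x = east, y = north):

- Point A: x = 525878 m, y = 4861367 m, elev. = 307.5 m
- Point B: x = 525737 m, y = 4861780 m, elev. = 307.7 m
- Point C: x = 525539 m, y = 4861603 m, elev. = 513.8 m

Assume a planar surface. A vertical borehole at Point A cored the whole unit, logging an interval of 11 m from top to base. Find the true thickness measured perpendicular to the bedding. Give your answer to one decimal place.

8.4 m

Two edge vectors: Point A→Point B = (-141, 413, 0.2), Point A→Point C = (-339, 236, 206.3).
Normal n = (Point A→Point B) × (Point A→Point C) = (85154.7, 29020.5, 106731).
So ∂z/∂x = −n_x/n_z = −0.79784 and ∂z/∂y = −n_y/n_z = −0.27190.
|∇z| = √(a²+b²) = 0.84290, so dip δ = arctan(0.84290) = 40.13°.
True thickness = vertical thickness × cos δ = 11 × cos 40.13° = 8.4 m.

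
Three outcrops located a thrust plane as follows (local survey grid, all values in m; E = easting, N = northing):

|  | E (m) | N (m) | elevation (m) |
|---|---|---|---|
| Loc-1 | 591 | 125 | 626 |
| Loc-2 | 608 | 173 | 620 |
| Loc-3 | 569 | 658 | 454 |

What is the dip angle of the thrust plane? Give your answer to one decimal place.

30.3°

Two edge vectors: Loc-1→Loc-2 = (17, 48, -6), Loc-1→Loc-3 = (-22, 533, -172).
Normal n = (Loc-1→Loc-2) × (Loc-1→Loc-3) = (-5058, 3056, 10117).
So ∂z/∂E = −n_x/n_z = 0.49995 and ∂z/∂N = −n_y/n_z = −0.30207.
Gradient magnitude |∇z| = √(a² + b²) = √(0.24995 + 0.09124) = 0.58412.
True dip = arctan(0.58412) = 30.3°, dipping toward WNW (azimuth ≈ 301°).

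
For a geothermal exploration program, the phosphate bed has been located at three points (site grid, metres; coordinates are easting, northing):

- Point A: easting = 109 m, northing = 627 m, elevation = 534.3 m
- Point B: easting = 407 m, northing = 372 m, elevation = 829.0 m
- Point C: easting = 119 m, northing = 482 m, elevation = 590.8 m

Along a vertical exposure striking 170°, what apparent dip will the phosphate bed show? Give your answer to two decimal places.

Let the plane be z = a·easting + b·northing + c.
Point B−Point A: 298a − 255b = 294.7;  Point C−Point A: 10a − 145b = 56.5.
Solving gives a = 0.69661, b = −0.34161.
Unit vector along 170° is (sin 170°, cos 170°) = (0.1736, -0.9848).
Slope in that direction = a·(0.1736) + b·(-0.9848) = 0.45739.
Apparent dip = arctan|0.45739| = 24.58° (true dip is 37.8°, so apparent ≤ true as expected).

24.58°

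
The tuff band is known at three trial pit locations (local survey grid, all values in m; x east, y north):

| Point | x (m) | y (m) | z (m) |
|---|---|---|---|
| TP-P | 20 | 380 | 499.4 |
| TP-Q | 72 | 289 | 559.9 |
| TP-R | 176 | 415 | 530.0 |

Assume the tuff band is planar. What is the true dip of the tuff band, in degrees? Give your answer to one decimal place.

Let the plane be z = a·x + b·y + c.
TP-Q−TP-P: 52a − 91b = 60.5;  TP-R−TP-P: 156a + 35b = 30.6.
Solving gives a = 0.30608, b = −0.48994.
Gradient magnitude |∇z| = √(a² + b²) = √(0.09368 + 0.24004) = 0.57768.
True dip = arctan(0.57768) = 30.0°, dipping toward NNW (azimuth ≈ 328°).

30.0°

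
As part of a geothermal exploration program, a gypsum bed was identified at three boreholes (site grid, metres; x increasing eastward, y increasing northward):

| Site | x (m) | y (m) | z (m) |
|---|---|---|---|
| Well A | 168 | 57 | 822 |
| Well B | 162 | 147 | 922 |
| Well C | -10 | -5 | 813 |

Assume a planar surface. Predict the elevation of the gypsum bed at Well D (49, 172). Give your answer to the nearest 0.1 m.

986.4 m

Let the plane be z = a·x + b·y + c.
Well B−Well A: −6a + 90b = 100;  Well C−Well A: −178a − 62b = −9.
Solving gives a = −0.32882, b = 1.08919.
Then c = 822 − a·168 − b·57 = 815.16.
At (49, 172): z = −16.1 + 187.3 + 815.16 = 986.4 m.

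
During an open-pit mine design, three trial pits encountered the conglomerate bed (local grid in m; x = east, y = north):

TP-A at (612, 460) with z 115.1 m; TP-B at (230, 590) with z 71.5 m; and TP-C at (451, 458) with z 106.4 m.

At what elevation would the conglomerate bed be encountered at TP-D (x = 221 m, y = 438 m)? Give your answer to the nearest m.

Let the plane be z = a·x + b·y + c.
TP-B−TP-A: −382a + 130b = −43.6;  TP-C−TP-A: −161a − 2b = −8.7.
Solving gives a = 0.05615, b = −0.17038.
Then c = 115.1 − a·612 − b·460 = 159.11.
At (221, 438): z = 12.4 − 74.6 + 159.11 = 96.9 m.

97 m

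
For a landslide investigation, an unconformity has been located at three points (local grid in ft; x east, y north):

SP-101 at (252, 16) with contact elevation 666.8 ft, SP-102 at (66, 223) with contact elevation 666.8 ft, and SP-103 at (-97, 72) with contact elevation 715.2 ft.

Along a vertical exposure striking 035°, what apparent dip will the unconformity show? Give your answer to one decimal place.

12.0°

Two edge vectors: SP-101→SP-102 = (-186, 207, 0), SP-101→SP-103 = (-349, 56, 48.4).
Normal n = (SP-101→SP-102) × (SP-101→SP-103) = (10018.8, 9002.4, 61827).
So ∂z/∂x = −n_x/n_z = −0.16205 and ∂z/∂y = −n_y/n_z = −0.14561.
Unit vector along 035° is (sin 35°, cos 35°) = (0.5736, 0.8192).
Slope in that direction = a·(0.5736) + b·(0.8192) = −0.21222.
Apparent dip = arctan|0.21222| = 12.0° (true dip is 12.3°, so apparent ≤ true as expected).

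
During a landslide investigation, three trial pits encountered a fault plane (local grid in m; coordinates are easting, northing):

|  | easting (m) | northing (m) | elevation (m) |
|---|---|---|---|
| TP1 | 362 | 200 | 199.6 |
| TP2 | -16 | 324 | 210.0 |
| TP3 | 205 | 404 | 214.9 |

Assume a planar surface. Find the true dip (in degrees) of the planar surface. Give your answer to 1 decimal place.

Two edge vectors: TP1→TP2 = (-378, 124, 10.4), TP1→TP3 = (-157, 204, 15.3).
Normal n = (TP1→TP2) × (TP1→TP3) = (-224.4, 4150.6, -57644).
So ∂z/∂easting = −n_x/n_z = −0.00389 and ∂z/∂northing = −n_y/n_z = 0.07200.
Gradient magnitude |∇z| = √(a² + b²) = √(0.00002 + 0.00518) = 0.07211.
True dip = arctan(0.07211) = 4.1°, dipping toward S (azimuth ≈ 177°).

4.1°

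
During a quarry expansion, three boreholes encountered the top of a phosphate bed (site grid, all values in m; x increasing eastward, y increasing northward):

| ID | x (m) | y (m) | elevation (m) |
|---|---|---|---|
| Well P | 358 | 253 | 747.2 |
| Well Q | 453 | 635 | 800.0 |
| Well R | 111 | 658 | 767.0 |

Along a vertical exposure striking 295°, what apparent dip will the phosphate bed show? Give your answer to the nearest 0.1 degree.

Two edge vectors: Well P→Well Q = (95, 382, 52.8), Well P→Well R = (-247, 405, 19.8).
Normal n = (Well P→Well Q) × (Well P→Well R) = (-13820.4, -14922.6, 132829).
So ∂z/∂x = −n_x/n_z = 0.10405 and ∂z/∂y = −n_y/n_z = 0.11234.
Unit vector along 295° is (sin 295°, cos 295°) = (-0.9063, 0.4226).
Slope in that direction = a·(-0.9063) + b·(0.4226) = −0.04682.
Apparent dip = arctan|0.04682| = 2.7° (true dip is 8.7°, so apparent ≤ true as expected).

2.7°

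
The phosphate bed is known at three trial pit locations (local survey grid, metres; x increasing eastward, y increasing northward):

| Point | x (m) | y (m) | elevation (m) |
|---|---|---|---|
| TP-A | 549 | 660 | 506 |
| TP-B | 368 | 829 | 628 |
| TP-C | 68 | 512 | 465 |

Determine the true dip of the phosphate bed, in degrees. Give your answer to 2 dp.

31.81°

Let the plane be z = a·x + b·y + c.
TP-B−TP-A: −181a + 169b = 122;  TP-C−TP-A: −481a − 148b = −41.
Solving gives a = −0.10295, b = 0.61163.
Gradient magnitude |∇z| = √(a² + b²) = √(0.01060 + 0.37409) = 0.62023.
True dip = arctan(0.62023) = 31.81°, dipping toward S (azimuth ≈ 170°).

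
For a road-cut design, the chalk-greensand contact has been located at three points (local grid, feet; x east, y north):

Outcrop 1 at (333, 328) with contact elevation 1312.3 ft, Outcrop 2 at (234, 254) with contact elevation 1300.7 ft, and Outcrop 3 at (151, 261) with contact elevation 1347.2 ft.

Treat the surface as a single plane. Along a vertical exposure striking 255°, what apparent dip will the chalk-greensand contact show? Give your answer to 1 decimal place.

14.8°

Let the plane be z = a·x + b·y + c.
Outcrop 2−Outcrop 1: −99a − 74b = −11.6;  Outcrop 3−Outcrop 1: −182a − 67b = 34.9.
Solving gives a = −0.49156, b = 0.81438.
Unit vector along 255° is (sin 255°, cos 255°) = (-0.9659, -0.2588).
Slope in that direction = a·(-0.9659) + b·(-0.2588) = 0.26403.
Apparent dip = arctan|0.26403| = 14.8° (true dip is 43.6°, so apparent ≤ true as expected).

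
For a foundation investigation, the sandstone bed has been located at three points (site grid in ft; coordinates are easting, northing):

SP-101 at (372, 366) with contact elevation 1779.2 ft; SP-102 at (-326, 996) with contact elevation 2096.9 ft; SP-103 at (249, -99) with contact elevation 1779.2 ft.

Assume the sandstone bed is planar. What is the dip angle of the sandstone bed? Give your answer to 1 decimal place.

20.8°

Let the plane be z = a·easting + b·northing + c.
SP-102−SP-101: −698a + 630b = 317.7;  SP-103−SP-101: −123a − 465b = 0.
Solving gives a = −0.36743, b = 0.09719.
Gradient magnitude |∇z| = √(a² + b²) = √(0.13501 + 0.00945) = 0.38007.
True dip = arctan(0.38007) = 20.8°, dipping toward ESE (azimuth ≈ 105°).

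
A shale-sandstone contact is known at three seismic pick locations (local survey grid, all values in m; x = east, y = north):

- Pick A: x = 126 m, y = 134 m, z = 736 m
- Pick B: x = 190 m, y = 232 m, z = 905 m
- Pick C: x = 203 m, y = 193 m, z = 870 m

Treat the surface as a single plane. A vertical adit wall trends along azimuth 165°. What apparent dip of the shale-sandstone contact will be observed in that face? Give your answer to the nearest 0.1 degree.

42.6°

Two edge vectors: Pick A→Pick B = (64, 98, 169), Pick A→Pick C = (77, 59, 134).
Normal n = (Pick A→Pick B) × (Pick A→Pick C) = (3161, 4437, -3770).
So ∂z/∂x = −n_x/n_z = 0.83846 and ∂z/∂y = −n_y/n_z = 1.17692.
Unit vector along 165° is (sin 165°, cos 165°) = (0.2588, -0.9659).
Slope in that direction = a·(0.2588) + b·(-0.9659) = −0.91981.
Apparent dip = arctan|0.91981| = 42.6° (true dip is 55.3°, so apparent ≤ true as expected).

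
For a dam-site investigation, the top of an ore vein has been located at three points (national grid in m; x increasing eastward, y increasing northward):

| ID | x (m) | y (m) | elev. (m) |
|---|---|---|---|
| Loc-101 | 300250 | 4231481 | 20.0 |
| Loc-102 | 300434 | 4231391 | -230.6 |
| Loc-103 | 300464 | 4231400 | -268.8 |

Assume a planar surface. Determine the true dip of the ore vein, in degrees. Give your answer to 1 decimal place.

52.7°

Let the plane be z = a·x + b·y + c.
Loc-102−Loc-101: 184a − 90b = −250.6;  Loc-103−Loc-101: 214a − 81b = −288.8.
Solving gives a = −1.30702, b = 0.11230.
Gradient magnitude |∇z| = √(a² + b²) = √(1.70831 + 0.01261) = 1.31184.
True dip = arctan(1.31184) = 52.7°, dipping toward E (azimuth ≈ 095°).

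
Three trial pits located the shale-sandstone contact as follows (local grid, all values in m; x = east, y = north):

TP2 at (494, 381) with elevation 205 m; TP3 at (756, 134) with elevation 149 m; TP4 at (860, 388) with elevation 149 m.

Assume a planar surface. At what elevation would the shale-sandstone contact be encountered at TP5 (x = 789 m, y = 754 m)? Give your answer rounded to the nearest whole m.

183 m

Let the plane be z = a·x + b·y + c.
TP3−TP2: 262a − 247b = −56;  TP4−TP2: 366a + 7b = −56.
Solving gives a = −0.15421, b = 0.06314.
Then c = 205 − a·494 − b·381 = 257.12.
At (789, 754): z = −121.7 + 47.6 + 257.12 = 183.1 m.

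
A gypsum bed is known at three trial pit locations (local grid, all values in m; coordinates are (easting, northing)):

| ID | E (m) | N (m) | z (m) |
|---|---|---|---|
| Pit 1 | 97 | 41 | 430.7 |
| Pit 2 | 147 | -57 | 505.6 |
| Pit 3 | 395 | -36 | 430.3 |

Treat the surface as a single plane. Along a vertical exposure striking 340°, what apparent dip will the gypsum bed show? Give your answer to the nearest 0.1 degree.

Two edge vectors: Pit 1→Pit 2 = (50, -98, 74.9), Pit 1→Pit 3 = (298, -77, -0.4).
Normal n = (Pit 1→Pit 2) × (Pit 1→Pit 3) = (5806.5, 22340.2, 25354).
So ∂z/∂E = −n_x/n_z = −0.22902 and ∂z/∂N = −n_y/n_z = −0.88113.
Unit vector along 340° is (sin 340°, cos 340°) = (-0.3420, 0.9397).
Slope in that direction = a·(-0.3420) + b·(0.9397) = −0.74966.
Apparent dip = arctan|0.74966| = 36.9° (true dip is 42.3°, so apparent ≤ true as expected).

36.9°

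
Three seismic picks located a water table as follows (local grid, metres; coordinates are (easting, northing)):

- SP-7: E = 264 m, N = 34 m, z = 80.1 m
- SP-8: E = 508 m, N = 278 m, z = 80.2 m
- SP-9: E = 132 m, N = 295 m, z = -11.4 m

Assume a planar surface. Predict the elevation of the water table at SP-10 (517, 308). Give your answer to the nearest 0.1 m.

Two edge vectors: SP-7→SP-8 = (244, 244, 0.1), SP-7→SP-9 = (-132, 261, -91.5).
Normal n = (SP-7→SP-8) × (SP-7→SP-9) = (-22352.1, 22312.8, 95892).
So ∂z/∂E = −n_x/n_z = 0.23310 and ∂z/∂N = −n_y/n_z = −0.23269.
Intercept c from SP-7: 80.1 − 61.54 + 7.91 = 26.47.
At (517, 308): z = 120.5 − 71.7 + 26.47 = 75.3 m.

75.3 m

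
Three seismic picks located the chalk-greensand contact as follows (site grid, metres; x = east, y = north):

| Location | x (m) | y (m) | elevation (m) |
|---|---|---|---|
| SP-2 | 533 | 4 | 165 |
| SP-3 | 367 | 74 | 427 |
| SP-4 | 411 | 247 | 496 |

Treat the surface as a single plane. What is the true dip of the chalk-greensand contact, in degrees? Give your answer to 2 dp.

55.67°

Two edge vectors: SP-2→SP-3 = (-166, 70, 262), SP-2→SP-4 = (-122, 243, 331).
Normal n = (SP-2→SP-3) × (SP-2→SP-4) = (-40496, 22982, -31798).
So ∂z/∂x = −n_x/n_z = −1.27354 and ∂z/∂y = −n_y/n_z = 0.72275.
Gradient magnitude |∇z| = √(a² + b²) = √(1.62190 + 0.52237) = 1.46433.
True dip = arctan(1.46433) = 55.67°, dipping toward ESE (azimuth ≈ 120°).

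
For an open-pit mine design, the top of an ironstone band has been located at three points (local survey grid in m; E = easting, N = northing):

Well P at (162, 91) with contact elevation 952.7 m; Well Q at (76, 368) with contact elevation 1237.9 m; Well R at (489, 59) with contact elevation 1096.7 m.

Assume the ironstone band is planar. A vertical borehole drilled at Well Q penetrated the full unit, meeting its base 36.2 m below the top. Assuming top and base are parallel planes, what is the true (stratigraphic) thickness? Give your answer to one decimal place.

Two edge vectors: Well P→Well Q = (-86, 277, 285.2), Well P→Well R = (327, -32, 144).
Normal n = (Well P→Well Q) × (Well P→Well R) = (49014.4, 105644.4, -87827).
So ∂z/∂E = −n_x/n_z = 0.55808 and ∂z/∂N = −n_y/n_z = 1.20287.
|∇z| = √(a²+b²) = 1.32603, so dip δ = arctan(1.32603) = 52.98°.
True thickness = vertical thickness × cos δ = 36.2 × cos 52.98° = 21.8 m.

21.8 m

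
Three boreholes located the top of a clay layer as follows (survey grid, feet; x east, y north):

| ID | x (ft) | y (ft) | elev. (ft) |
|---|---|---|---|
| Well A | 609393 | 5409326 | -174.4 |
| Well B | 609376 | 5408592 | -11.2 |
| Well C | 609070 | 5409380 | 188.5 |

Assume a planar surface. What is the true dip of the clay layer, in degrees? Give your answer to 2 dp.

49.54°

Let the plane be z = a·x + b·y + c.
Well B−Well A: −17a − 734b = 163.2;  Well C−Well A: −323a + 54b = 362.9.
Solving gives a = −1.15622, b = −0.19556.
Gradient magnitude |∇z| = √(a² + b²) = √(1.33685 + 0.03825) = 1.17265.
True dip = arctan(1.17265) = 49.54°, dipping toward E (azimuth ≈ 080°).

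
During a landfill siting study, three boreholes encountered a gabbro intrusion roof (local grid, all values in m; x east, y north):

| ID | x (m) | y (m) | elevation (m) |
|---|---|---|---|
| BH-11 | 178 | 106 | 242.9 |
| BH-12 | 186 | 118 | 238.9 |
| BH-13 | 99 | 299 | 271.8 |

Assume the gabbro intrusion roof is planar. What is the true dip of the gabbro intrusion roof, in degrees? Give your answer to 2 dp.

Let the plane be z = a·x + b·y + c.
BH-12−BH-11: 8a + 12b = −4;  BH-13−BH-11: −79a + 193b = 28.9.
Solving gives a = −0.44896, b = −0.03403.
Gradient magnitude |∇z| = √(a² + b²) = √(0.20156 + 0.00116) = 0.45024.
True dip = arctan(0.45024) = 24.24°, dipping toward E (azimuth ≈ 086°).

24.24°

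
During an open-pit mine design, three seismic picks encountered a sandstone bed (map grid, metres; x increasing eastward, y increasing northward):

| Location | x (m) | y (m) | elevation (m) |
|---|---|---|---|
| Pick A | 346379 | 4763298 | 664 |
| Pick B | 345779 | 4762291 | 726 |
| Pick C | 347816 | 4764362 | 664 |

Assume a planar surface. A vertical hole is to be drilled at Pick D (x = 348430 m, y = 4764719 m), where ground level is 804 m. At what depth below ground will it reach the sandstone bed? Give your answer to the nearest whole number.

Let the plane be z = a·x + b·y + c.
Pick B−Pick A: −600a − 1007b = 62;  Pick C−Pick A: 1437a + 1064b = 0.
Solving gives a = 0.08157703, b = −0.11017499.
Then c = 664 − a·346379 − b·4763298 = 497203.76.
At (348430, 4764719): z_contact = 28423.9 − 524952.9 + 497203.76 = 674.8 m.
Depth below ground = 804 − 674.8 = 129 m.

129 m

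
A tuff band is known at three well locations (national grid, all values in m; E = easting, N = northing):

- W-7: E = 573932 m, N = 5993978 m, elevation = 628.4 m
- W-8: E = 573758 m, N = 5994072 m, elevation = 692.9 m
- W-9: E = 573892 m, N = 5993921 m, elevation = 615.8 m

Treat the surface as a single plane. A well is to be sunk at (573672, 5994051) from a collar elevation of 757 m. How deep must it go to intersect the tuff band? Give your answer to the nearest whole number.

56 m

Two edge vectors: W-7→W-8 = (-174, 94, 64.5), W-7→W-9 = (-40, -57, -12.6).
Normal n = (W-7→W-8) × (W-7→W-9) = (2492.1, -4772.4, 13678).
So ∂z/∂E = −n_x/n_z = −0.18219769 and ∂z/∂N = −n_y/n_z = 0.34891066.
Intercept c from W-7: 628.4 + 104569.08 − 2091362.82 = −1986165.33.
At (573672, 5994051): z_contact = −104521.7 + 2091388.3 − 1986165.33 = 701.2 m.
Depth below ground = 757 − 701.2 = 56 m.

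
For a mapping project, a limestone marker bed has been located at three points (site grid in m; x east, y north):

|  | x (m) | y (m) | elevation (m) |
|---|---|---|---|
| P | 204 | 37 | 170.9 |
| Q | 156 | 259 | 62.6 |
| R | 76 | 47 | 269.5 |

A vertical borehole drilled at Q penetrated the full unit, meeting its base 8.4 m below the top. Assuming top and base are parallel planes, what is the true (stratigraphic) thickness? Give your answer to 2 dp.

5.77 m

Let the plane be z = a·x + b·y + c.
Q−P: −48a + 222b = −108.3;  R−P: −128a + 10b = 98.6.
Solving gives a = −0.82232, b = −0.66564.
|∇z| = √(a²+b²) = 1.05796, so dip δ = arctan(1.05796) = 46.61°.
True thickness = vertical thickness × cos δ = 8.4 × cos 46.61° = 5.77 m.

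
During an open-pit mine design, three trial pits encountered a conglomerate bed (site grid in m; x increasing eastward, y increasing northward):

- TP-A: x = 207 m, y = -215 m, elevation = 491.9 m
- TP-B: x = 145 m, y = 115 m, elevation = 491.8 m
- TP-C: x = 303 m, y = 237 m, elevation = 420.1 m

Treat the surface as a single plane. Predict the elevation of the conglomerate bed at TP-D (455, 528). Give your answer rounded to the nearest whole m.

338 m

Two edge vectors: TP-A→TP-B = (-62, 330, -0.1), TP-A→TP-C = (96, 452, -71.8).
Normal n = (TP-A→TP-B) × (TP-A→TP-C) = (-23648.8, -4461.2, -59704).
So ∂z/∂x = −n_x/n_z = −0.39610 and ∂z/∂y = −n_y/n_z = −0.07472.
Intercept c from TP-A: 491.9 + 81.99 − 16.07 = 557.83.
At (455, 528): z = −180.2 − 39.5 + 557.83 = 338.1 m.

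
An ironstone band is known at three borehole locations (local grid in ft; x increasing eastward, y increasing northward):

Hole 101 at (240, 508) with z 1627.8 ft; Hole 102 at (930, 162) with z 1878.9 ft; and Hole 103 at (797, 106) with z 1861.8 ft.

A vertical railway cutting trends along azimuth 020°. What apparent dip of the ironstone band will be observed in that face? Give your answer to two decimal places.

9.04°

Let the plane be z = a·x + b·y + c.
Hole 102−Hole 101: 690a − 346b = 251.1;  Hole 103−Hole 101: 557a − 402b = 234.
Solving gives a = 0.23599, b = −0.25511.
Unit vector along 020° is (sin 20°, cos 20°) = (0.3420, 0.9397).
Slope in that direction = a·(0.3420) + b·(0.9397) = −0.15901.
Apparent dip = arctan|0.15901| = 9.04° (true dip is 19.2°, so apparent ≤ true as expected).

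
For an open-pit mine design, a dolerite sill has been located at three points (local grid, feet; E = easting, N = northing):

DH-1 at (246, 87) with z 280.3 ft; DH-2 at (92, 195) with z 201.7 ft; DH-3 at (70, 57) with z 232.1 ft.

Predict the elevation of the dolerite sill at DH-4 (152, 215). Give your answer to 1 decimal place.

215.5 ft

Let the plane be z = a·E + b·N + c.
DH-2−DH-1: −154a + 108b = −78.6;  DH-3−DH-1: −176a − 30b = −48.2.
Solving gives a = 0.32011, b = −0.27132.
Then c = 280.3 − a·246 − b·87 = 225.16.
At (152, 215): z = 48.7 − 58.3 + 225.16 = 215.5 ft.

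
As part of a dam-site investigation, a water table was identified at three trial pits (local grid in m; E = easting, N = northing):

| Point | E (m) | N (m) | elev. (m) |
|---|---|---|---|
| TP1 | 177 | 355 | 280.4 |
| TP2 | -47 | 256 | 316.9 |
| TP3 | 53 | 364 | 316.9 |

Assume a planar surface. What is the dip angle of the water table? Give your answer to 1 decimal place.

Two edge vectors: TP1→TP2 = (-224, -99, 36.5), TP1→TP3 = (-124, 9, 36.5).
Normal n = (TP1→TP2) × (TP1→TP3) = (-3942, 3650, -14292).
So ∂z/∂E = −n_x/n_z = −0.27582 and ∂z/∂N = −n_y/n_z = 0.25539.
Gradient magnitude |∇z| = √(a² + b²) = √(0.07608 + 0.06522) = 0.37590.
True dip = arctan(0.37590) = 20.6°, dipping toward SE (azimuth ≈ 133°).

20.6°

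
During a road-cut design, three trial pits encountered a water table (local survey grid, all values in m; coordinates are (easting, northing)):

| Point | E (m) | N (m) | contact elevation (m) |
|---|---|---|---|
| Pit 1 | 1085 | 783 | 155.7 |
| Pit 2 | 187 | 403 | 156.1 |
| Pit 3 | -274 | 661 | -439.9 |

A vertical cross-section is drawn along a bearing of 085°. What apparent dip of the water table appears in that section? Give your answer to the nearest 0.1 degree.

23.7°

Let the plane be z = a·E + b·N + c.
Pit 2−Pit 1: −898a − 380b = 0.4;  Pit 3−Pit 1: −1359a − 122b = −595.6.
Solving gives a = 0.55639, b = −1.31590.
Unit vector along 085° is (sin 85°, cos 85°) = (0.9962, 0.0872).
Slope in that direction = a·(0.9962) + b·(0.0872) = 0.43959.
Apparent dip = arctan|0.43959| = 23.7° (true dip is 55.0°, so apparent ≤ true as expected).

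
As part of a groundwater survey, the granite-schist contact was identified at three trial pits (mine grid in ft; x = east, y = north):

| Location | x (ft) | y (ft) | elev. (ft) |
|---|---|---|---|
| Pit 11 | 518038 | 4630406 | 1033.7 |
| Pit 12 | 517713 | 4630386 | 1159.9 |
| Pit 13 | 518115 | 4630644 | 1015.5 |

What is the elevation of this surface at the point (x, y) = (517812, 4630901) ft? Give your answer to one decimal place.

1147.0 ft

Two edge vectors: Pit 11→Pit 12 = (-325, -20, 126.2), Pit 11→Pit 13 = (77, 238, -18.2).
Normal n = (Pit 11→Pit 12) × (Pit 11→Pit 13) = (-29671.6, 3802.4, -75810).
So ∂z/∂x = −n_x/n_z = −0.391394275 and ∂z/∂y = −n_y/n_z = 0.050156971.
Intercept c from Pit 11: 1033.7 + 202757.11 − 232247.14 = −28456.33.
At (517812, 4630901): z = −202668.7 + 232272.0 − 28456.33 = 1147.0 ft.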